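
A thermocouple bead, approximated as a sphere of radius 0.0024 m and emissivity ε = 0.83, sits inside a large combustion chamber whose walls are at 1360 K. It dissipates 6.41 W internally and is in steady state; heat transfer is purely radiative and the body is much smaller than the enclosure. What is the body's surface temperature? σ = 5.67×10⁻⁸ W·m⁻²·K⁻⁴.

T ≈ 1520 K

For a small grey body in a large enclosure, net radiated power = εσA(T⁴ − T_w⁴).
Steady state: P = εσA(T⁴ − T_w⁴) with A = 4πr² = 7.238×10⁻⁵ m².
T⁴ = P/(εσA) + T_w⁴ = 6.41/(0.83·5.67×10⁻⁸·7.238×10⁻⁵) + (1360)⁴
    = 1.882×10¹² + 3.421×10¹² = 5.303×10¹² K⁴.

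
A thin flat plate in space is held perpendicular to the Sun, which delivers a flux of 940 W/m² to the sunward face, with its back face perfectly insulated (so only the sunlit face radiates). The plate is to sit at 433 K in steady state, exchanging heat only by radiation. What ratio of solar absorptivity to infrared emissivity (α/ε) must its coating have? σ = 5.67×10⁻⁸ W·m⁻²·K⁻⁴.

Balance: αS·A = εσ·1A·T⁴ ⇒ α/ε = σT⁴/S.
α/ε = 5.67×10⁻⁸·(433)⁴/940 = 5.67×10⁻⁸·3.515×10¹⁰/940.

α/ε ≈ 2.12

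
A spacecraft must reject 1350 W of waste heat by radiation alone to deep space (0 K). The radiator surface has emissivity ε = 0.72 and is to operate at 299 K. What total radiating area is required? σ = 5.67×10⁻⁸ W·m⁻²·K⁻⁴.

P = εσA T⁴ ⇒ A = P/(εσT⁴).
T⁴ = 7.993×10⁹ K⁴.
A = 1350/(0.72 × 5.67×10⁻⁸ × 7.993×10⁹).

A ≈ 4.14 m²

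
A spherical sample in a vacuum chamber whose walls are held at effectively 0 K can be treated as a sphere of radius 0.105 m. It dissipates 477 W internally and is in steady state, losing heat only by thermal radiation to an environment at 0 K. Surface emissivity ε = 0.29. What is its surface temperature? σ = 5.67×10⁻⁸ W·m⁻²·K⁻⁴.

T ≈ 676 K

Steady state: internal power = radiated power, P = εσA T⁴.
Radiating area A = 4πr² = 0.1385 m².
T⁴ = P/(εσA) = 477/(0.29·5.67×10⁻⁸·0.1385) = 2.094×10¹¹ K⁴.
T = (2.094×10¹¹)^(1/4).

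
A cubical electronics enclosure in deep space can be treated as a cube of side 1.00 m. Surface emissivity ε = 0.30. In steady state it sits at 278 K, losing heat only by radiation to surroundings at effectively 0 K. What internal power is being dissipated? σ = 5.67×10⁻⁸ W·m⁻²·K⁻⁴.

Steady state: P = εσA T⁴.
A = 6L² = 6.000 m²; T⁴ = (278)⁴ = 5.973×10⁹ K⁴.
P = 0.30 × 5.67×10⁻⁸ × 6.000 × 5.973×10⁹.

P ≈ 610 W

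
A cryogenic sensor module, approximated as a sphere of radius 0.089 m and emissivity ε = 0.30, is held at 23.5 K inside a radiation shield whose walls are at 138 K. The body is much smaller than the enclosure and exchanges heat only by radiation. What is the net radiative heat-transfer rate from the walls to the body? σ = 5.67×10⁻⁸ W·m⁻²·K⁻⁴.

P_net ≈ 0.614 W

For a small grey body in a large enclosure: P_net = εσA(T_body⁴ − T_wall⁴).
A = 4πr² = 0.09954 m²; T_body⁴ − T_wall⁴ = 3.050×10⁵ − 3.627×10⁸ = -3.624×10⁸ K⁴.
|P_net| = 0.30·5.67×10⁻⁸·0.09954·3.624×10⁸.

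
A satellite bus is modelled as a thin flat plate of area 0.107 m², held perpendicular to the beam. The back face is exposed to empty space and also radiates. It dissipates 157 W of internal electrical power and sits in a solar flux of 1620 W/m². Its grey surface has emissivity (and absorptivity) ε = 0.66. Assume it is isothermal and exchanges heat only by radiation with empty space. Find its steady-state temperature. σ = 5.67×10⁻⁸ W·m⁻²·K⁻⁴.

T ≈ 429 K

At steady state, absorbed solar power + internal power = radiated power.
Absorbed: α·S·A_cross = 0.66·1620·0.1070 = 114.4 W (cross-section A).
Total input = 114.4 + 157 = 271.4 W.
Radiated: εσ·A_surf·T⁴ with A_surf = 2A = 0.2140 m².
T⁴ = 271.4/(0.66·5.67×10⁻⁸·0.2140) = 3.389×10¹⁰ K⁴.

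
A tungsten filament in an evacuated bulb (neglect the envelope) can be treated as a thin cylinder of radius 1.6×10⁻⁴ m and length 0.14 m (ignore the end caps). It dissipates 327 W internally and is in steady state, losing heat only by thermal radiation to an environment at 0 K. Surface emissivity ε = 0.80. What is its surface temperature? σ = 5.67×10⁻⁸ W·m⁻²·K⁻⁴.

Steady state: internal power = radiated power, P = εσA T⁴.
Radiating area A = 2πrL = 1.407×10⁻⁴ m².
T⁴ = P/(εσA) = 327/(0.80·5.67×10⁻⁸·1.407×10⁻⁴) = 5.122×10¹³ K⁴.
T = (5.122×10¹³)^(1/4).

T ≈ 2680 K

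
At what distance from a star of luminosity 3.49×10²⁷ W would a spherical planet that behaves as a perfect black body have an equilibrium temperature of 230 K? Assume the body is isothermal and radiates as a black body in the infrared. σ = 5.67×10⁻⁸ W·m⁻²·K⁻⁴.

For an isothermal black-emitting sphere, (1−a)S·πr² = σ·4πr²·T⁴ ⇒ S = 4σT⁴/(1−a).
S = 4·5.67×10⁻⁸·(230)⁴/1.00 = 634.7 W/m².
Flux falls as S = L/(4πd²), so d = √(L/(4πS)) = √(3.49×10²⁷/(4π·634.7)).

d ≈ 6.62×10¹¹ m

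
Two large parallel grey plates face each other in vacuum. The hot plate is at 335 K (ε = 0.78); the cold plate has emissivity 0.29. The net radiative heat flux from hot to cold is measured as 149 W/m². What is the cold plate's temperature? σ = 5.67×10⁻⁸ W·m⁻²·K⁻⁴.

q = σ(T₁⁴ − T₂⁴)/(1/ε₁ + 1/ε₂ − 1); denominator = 3.730.
T₂⁴ = T₁⁴ − q·(1/ε₁+1/ε₂−1)/σ = 1.259×10¹⁰ − 149·3.730/5.67×10⁻⁸
    = 2.792×10⁹ K⁴.

T₂ ≈ 230 K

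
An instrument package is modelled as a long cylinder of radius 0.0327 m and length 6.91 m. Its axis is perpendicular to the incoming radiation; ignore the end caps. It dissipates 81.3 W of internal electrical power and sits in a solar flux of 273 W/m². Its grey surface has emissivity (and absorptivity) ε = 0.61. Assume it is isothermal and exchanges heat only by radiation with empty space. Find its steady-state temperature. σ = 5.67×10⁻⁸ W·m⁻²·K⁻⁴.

At steady state, absorbed solar power + internal power = radiated power.
Absorbed: α·S·A_cross = 0.61·273·0.4519 = 75.26 W (cross-section 2rL).
Total input = 75.26 + 81.3 = 156.6 W.
Radiated: εσ·A_surf·T⁴ with A_surf = 2πrL = 1.420 m².
T⁴ = 156.6/(0.61·5.67×10⁻⁸·1.420) = 3.188×10⁹ K⁴.

T ≈ 238 K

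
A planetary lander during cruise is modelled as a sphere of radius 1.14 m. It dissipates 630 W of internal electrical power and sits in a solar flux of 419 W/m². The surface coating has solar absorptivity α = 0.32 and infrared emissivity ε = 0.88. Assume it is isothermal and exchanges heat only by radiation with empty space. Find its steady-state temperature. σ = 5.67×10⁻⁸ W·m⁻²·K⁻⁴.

T ≈ 195 K

At steady state, absorbed solar power + internal power = radiated power.
Absorbed: α·S·A_cross = 0.32·419·4.083 = 547.4 W (cross-section πr²).
Total input = 547.4 + 630 = 1177 W.
Radiated: εσ·A_surf·T⁴ with A_surf = 4πr² = 16.33 m².
T⁴ = 1177/(0.88·5.67×10⁻⁸·16.33) = 1.445×10⁹ K⁴.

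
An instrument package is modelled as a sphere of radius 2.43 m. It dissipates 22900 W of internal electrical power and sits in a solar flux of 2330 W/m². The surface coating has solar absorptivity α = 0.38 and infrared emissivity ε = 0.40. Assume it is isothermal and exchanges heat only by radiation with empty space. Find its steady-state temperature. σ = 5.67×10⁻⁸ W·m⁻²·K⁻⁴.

At steady state, absorbed solar power + internal power = radiated power.
Absorbed: α·S·A_cross = 0.38·2330·18.55 = 16420 W (cross-section πr²).
Total input = 16420 + 22900 = 39320 W.
Radiated: εσ·A_surf·T⁴ with A_surf = 4πr² = 74.20 m².
T⁴ = 39320/(0.40·5.67×10⁻⁸·74.20) = 2.337×10¹⁰ K⁴.

T ≈ 391 K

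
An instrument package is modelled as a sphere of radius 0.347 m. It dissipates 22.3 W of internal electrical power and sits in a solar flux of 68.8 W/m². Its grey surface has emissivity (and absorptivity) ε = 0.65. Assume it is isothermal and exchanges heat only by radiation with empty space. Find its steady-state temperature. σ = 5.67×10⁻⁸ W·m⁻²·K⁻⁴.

At steady state, absorbed solar power + internal power = radiated power.
Absorbed: α·S·A_cross = 0.65·68.8·0.3783 = 16.92 W (cross-section πr²).
Total input = 16.92 + 22.3 = 39.22 W.
Radiated: εσ·A_surf·T⁴ with A_surf = 4πr² = 1.513 m².
T⁴ = 39.22/(0.65·5.67×10⁻⁸·1.513) = 7.032×10⁸ K⁴.

T ≈ 163 K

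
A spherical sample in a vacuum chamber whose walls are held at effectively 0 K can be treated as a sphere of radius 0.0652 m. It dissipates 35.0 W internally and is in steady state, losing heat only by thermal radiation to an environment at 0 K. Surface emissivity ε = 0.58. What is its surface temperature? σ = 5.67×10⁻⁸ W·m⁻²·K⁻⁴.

T ≈ 376 K

Steady state: internal power = radiated power, P = εσA T⁴.
Radiating area A = 4πr² = 0.05342 m².
T⁴ = P/(εσA) = 35.0/(0.58·5.67×10⁻⁸·0.05342) = 1.992×10¹⁰ K⁴.
T = (1.992×10¹⁰)^(1/4).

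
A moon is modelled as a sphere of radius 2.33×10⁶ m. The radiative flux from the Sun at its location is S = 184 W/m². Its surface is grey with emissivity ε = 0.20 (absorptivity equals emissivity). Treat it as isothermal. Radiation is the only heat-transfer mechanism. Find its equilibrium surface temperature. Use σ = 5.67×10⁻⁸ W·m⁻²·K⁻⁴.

T ≈ 169 K

At equilibrium, absorbed power = emitted power.
Absorbing cross-section = πr² = 1.706×10¹³ m²; emitting surface = 4πr² = 6.822×10¹³ m² (ratio 4).
εS·A_cross = εσ·A_surf·T⁴  ⇒  T⁴ = S/(4σ)   (ε cancels).
T⁴ = 184/(4·5.67×10⁻⁸) = 8.113×10⁸ K⁴.
T = (8.113×10⁸)^(1/4).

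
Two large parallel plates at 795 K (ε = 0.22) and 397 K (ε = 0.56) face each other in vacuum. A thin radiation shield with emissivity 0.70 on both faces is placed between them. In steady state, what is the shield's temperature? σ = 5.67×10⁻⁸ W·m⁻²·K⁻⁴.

In steady state the net flux on the hot side equals that on the cold side.
σ(T₁⁴−T_s⁴)/D₁ = σ(T_s⁴−T₂⁴)/D₂, with D₁ = 1/ε₁+1/ε_s−1 = 4.974, D₂ = 1/ε_s+1/ε₂−1 = 2.214.
Solve for T_s⁴: T_s⁴ = (D₂·T₁⁴ + D₁·T₂⁴)/(D₁+D₂) = 1.402×10¹¹ K⁴.

T_s ≈ 612 K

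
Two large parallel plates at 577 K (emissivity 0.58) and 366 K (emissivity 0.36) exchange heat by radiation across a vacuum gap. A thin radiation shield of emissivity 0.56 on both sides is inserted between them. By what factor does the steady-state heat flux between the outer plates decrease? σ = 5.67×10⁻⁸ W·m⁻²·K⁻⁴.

Without shield: q₀ = σΔ(T⁴)/(1/ε₁+1/ε₂−1) with denominator 3.502.
With shield the two gaps are in series; the resistances add: (1/ε₁+1/ε_s−1)+(1/ε_s+1/ε₂−1) = 2.510+3.563 = 6.073.
Heat-flux ratio q₀/q = 6.073/3.502.

factor ≈ 1.73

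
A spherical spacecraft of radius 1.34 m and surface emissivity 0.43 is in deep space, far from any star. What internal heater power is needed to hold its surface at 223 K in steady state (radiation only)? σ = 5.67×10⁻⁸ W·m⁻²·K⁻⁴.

P ≈ 1360 W

P = εσ·4πr²·T⁴.
4πr² = 22.56 m²; T⁴ = 2.473×10⁹ K⁴.
P = 0.43·5.67×10⁻⁸·22.56·2.473×10⁹.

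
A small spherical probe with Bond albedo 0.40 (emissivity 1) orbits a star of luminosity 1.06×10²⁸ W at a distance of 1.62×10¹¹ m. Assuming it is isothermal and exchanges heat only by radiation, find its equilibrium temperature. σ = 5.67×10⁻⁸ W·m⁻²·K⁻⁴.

First find the stellar flux at distance d: S = L/(4πd²) = 1.06×10²⁸/(4π·(1.62×10¹¹)²) = 32140 W/m².
For an isothermal sphere, absorbed (1−a)S·πr² = emitted σ·4πr²·T⁴, so T⁴ = (1−a)S/(4σ).
T⁴ = 0.600·32140/(4·5.67×10⁻⁸) = 8.503×10¹⁰ K⁴.

T ≈ 540 K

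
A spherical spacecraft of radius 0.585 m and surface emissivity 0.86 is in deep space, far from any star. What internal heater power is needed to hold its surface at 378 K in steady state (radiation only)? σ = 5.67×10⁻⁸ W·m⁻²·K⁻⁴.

P = εσ·4πr²·T⁴.
4πr² = 4.301 m²; T⁴ = 2.042×10¹⁰ K⁴.
P = 0.86·5.67×10⁻⁸·4.301·2.042×10¹⁰.

P ≈ 4280 W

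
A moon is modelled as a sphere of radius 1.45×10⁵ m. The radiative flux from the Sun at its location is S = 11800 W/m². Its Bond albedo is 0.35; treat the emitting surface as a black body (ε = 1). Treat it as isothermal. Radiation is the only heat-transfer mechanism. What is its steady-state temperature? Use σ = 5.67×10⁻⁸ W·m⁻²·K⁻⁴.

At equilibrium, absorbed power = emitted power.
Absorbing cross-section = πr² = 6.605×10¹⁰ m²; emitting surface = 4πr² = 2.642×10¹¹ m² (ratio 4).
(1−a)S·A_cross = εσ·A_surf·T⁴  ⇒  T⁴ = (1−a)S/(4σ).
T⁴ = 0.650·11800/(4·5.67×10⁻⁸) = 3.382×10¹⁰ K⁴.
T = (3.382×10¹⁰)^(1/4).

T ≈ 429 K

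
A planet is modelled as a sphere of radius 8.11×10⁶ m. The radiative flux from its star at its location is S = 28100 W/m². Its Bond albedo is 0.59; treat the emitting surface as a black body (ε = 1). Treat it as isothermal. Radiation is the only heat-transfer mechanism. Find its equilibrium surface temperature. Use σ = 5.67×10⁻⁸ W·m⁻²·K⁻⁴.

T ≈ 475 K

At equilibrium, absorbed power = emitted power.
Absorbing cross-section = πr² = 2.066×10¹⁴ m²; emitting surface = 4πr² = 8.265×10¹⁴ m² (ratio 4).
(1−a)S·A_cross = εσ·A_surf·T⁴  ⇒  T⁴ = (1−a)S/(4σ).
T⁴ = 0.410·28100/(4·5.67×10⁻⁸) = 5.080×10¹⁰ K⁴.
T = (5.080×10¹⁰)^(1/4).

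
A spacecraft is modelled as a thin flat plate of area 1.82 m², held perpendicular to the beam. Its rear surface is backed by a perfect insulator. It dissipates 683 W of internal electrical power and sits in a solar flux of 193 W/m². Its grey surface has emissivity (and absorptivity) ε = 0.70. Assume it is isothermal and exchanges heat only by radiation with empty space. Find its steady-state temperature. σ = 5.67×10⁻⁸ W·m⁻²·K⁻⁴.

At steady state, absorbed solar power + internal power = radiated power.
Absorbed: α·S·A_cross = 0.70·193·1.820 = 245.9 W (cross-section A).
Total input = 245.9 + 683 = 928.9 W.
Radiated: εσ·A_surf·T⁴ with A_surf = A = 1.820 m².
T⁴ = 928.9/(0.70·5.67×10⁻⁸·1.820) = 1.286×10¹⁰ K⁴.

T ≈ 337 K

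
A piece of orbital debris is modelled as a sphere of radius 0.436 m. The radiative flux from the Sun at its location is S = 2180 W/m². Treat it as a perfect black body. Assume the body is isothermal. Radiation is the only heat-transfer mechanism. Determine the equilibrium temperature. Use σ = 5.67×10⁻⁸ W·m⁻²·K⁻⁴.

At equilibrium, absorbed power = emitted power.
Absorbing cross-section = πr² = 0.5972 m²; emitting surface = 4πr² = 2.389 m² (ratio 4).
S·A_cross = εσ·A_surf·T⁴  ⇒  T⁴ = S/(4σ).
T⁴ = 1.00·2180/(4·5.67×10⁻⁸) = 9.612×10⁹ K⁴.
T = (9.612×10⁹)^(1/4).

T ≈ 313 K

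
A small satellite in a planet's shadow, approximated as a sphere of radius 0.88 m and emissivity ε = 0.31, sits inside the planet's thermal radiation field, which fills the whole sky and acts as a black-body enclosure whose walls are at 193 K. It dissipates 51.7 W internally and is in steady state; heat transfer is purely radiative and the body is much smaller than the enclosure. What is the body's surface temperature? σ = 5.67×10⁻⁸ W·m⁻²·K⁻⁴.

For a small grey body in a large enclosure, net radiated power = εσA(T⁴ − T_w⁴).
Steady state: P = εσA(T⁴ − T_w⁴) with A = 4πr² = 9.731 m².
T⁴ = P/(εσA) + T_w⁴ = 51.7/(0.31·5.67×10⁻⁸·9.731) + (193)⁴
    = 3.023×10⁸ + 1.387×10⁹ = 1.690×10⁹ K⁴.

T ≈ 203 K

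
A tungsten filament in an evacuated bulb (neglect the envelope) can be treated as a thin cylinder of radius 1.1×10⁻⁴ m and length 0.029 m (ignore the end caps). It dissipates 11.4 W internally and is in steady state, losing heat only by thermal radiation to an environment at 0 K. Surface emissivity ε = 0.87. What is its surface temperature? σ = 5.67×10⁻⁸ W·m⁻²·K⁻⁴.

Steady state: internal power = radiated power, P = εσA T⁴.
Radiating area A = 2πrL = 2.004×10⁻⁵ m².
T⁴ = P/(εσA) = 11.4/(0.87·5.67×10⁻⁸·2.004×10⁻⁵) = 1.153×10¹³ K⁴.
T = (1.153×10¹³)^(1/4).

T ≈ 1840 K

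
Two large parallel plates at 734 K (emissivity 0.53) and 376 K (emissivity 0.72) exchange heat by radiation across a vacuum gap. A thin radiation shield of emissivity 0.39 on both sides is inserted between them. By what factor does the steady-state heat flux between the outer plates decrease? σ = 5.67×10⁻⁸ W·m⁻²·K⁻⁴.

factor ≈ 2.81

Without shield: q₀ = σΔ(T⁴)/(1/ε₁+1/ε₂−1) with denominator 2.276.
With shield the two gaps are in series; the resistances add: (1/ε₁+1/ε_s−1)+(1/ε_s+1/ε₂−1) = 3.451+2.953 = 6.404.
Heat-flux ratio q₀/q = 6.404/2.276.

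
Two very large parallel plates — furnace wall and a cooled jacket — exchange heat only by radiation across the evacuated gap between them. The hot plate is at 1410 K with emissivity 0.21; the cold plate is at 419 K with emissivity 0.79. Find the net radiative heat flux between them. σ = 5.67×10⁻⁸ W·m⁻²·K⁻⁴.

q ≈ 44200 W/m²

For two infinite grey parallel plates, q = σ(T₁⁴ − T₂⁴)/(1/ε₁ + 1/ε₂ − 1).
T₁⁴ − T₂⁴ = 3.953×10¹² − 3.082×10¹⁰ = 3.922×10¹² K⁴.
1/ε₁ + 1/ε₂ − 1 = 4.762 + 1.266 − 1 = 5.028.
q = 5.67×10⁻⁸ × 3.922×10¹² / 5.028.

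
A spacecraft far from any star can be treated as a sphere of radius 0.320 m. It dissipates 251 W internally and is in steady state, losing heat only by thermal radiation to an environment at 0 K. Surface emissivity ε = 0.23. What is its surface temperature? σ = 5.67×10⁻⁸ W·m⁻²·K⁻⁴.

T ≈ 350 K

Steady state: internal power = radiated power, P = εσA T⁴.
Radiating area A = 4πr² = 1.287 m².
T⁴ = P/(εσA) = 251/(0.23·5.67×10⁻⁸·1.287) = 1.496×10¹⁰ K⁴.
T = (1.496×10¹⁰)^(1/4).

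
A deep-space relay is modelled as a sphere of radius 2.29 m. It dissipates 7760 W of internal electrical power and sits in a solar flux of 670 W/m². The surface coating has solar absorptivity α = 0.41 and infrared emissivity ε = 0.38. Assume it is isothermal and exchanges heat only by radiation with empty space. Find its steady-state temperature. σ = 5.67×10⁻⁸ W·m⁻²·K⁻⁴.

T ≈ 305 K

At steady state, absorbed solar power + internal power = radiated power.
Absorbed: α·S·A_cross = 0.41·670·16.47 = 4526 W (cross-section πr²).
Total input = 4526 + 7760 = 12290 W.
Radiated: εσ·A_surf·T⁴ with A_surf = 4πr² = 65.90 m².
T⁴ = 12290/(0.38·5.67×10⁻⁸·65.90) = 8.653×10⁹ K⁴.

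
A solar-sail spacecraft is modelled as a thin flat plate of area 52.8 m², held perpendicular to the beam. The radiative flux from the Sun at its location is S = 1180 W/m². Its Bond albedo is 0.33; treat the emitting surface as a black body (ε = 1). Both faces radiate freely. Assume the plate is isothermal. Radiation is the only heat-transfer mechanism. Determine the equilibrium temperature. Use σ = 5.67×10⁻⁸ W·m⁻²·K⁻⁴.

T ≈ 289 K

At equilibrium, absorbed power = emitted power.
Absorbing cross-section = A = 52.80 m²; emitting surface = 2A = 105.6 m² (ratio 2).
(1−a)S·A_cross = εσ·A_surf·T⁴  ⇒  T⁴ = (1−a)S/(2σ).
T⁴ = 0.670·1180/(2·5.67×10⁻⁸) = 6.972×10⁹ K⁴.
T = (6.972×10⁹)^(1/4).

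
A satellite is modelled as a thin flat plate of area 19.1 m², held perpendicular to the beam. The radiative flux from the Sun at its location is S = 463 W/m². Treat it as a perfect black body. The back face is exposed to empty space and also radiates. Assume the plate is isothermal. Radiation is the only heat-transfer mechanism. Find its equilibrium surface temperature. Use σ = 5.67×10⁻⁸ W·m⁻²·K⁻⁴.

At equilibrium, absorbed power = emitted power.
Absorbing cross-section = A = 19.10 m²; emitting surface = 2A = 38.20 m² (ratio 2).
S·A_cross = εσ·A_surf·T⁴  ⇒  T⁴ = S/(2σ).
T⁴ = 1.00·463/(2·5.67×10⁻⁸) = 4.083×10⁹ K⁴.
T = (4.083×10⁹)^(1/4).

T ≈ 253 K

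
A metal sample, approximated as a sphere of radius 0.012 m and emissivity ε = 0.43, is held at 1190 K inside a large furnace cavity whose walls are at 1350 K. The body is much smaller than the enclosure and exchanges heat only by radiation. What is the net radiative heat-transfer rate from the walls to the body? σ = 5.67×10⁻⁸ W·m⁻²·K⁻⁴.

For a small grey body in a large enclosure: P_net = εσA(T_body⁴ − T_wall⁴).
A = 4πr² = 0.001810 m²; T_body⁴ − T_wall⁴ = 2.005×10¹² − 3.322×10¹² = -1.316×10¹² K⁴.
|P_net| = 0.43·5.67×10⁻⁸·0.001810·1.316×10¹².

P_net ≈ 58.1 W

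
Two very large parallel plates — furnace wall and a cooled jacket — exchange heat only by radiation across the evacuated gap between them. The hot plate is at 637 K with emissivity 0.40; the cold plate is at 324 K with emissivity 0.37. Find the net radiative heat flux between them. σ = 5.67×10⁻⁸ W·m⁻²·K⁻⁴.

q ≈ 2070 W/m²

For two infinite grey parallel plates, q = σ(T₁⁴ − T₂⁴)/(1/ε₁ + 1/ε₂ − 1).
T₁⁴ − T₂⁴ = 1.646×10¹¹ − 1.102×10¹⁰ = 1.536×10¹¹ K⁴.
1/ε₁ + 1/ε₂ − 1 = 2.500 + 2.703 − 1 = 4.203.
q = 5.67×10⁻⁸ × 1.536×10¹¹ / 4.203.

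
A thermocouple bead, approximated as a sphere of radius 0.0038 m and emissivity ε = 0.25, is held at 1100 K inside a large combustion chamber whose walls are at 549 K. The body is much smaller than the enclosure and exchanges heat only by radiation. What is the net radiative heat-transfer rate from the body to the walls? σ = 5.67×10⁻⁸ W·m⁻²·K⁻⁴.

P_net ≈ 3.53 W

For a small grey body in a large enclosure: P_net = εσA(T_body⁴ − T_wall⁴).
A = 4πr² = 1.815×10⁻⁴ m²; T_body⁴ − T_wall⁴ = 1.464×10¹² − 9.084×10¹⁰ = 1.373×10¹² K⁴.
|P_net| = 0.25·5.67×10⁻⁸·1.815×10⁻⁴·1.373×10¹².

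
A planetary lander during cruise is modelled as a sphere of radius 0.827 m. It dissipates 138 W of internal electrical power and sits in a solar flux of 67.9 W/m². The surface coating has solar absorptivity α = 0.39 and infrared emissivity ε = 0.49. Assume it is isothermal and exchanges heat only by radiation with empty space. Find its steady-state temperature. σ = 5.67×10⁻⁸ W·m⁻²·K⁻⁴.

At steady state, absorbed solar power + internal power = radiated power.
Absorbed: α·S·A_cross = 0.39·67.9·2.149 = 56.90 W (cross-section πr²).
Total input = 56.90 + 138 = 194.9 W.
Radiated: εσ·A_surf·T⁴ with A_surf = 4πr² = 8.595 m².
T⁴ = 194.9/(0.49·5.67×10⁻⁸·8.595) = 8.162×10⁸ K⁴.

T ≈ 169 K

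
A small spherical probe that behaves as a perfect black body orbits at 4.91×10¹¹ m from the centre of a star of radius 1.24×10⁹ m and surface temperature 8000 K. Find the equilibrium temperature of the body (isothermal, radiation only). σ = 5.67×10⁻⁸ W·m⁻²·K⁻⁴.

The star's surface emits σT_*⁴; at distance d the flux is S = σT_*⁴(R_*/d)².
S = 5.67×10⁻⁸·(8000)⁴·(1.24×10⁹/4.91×10¹¹)² = 1481 W/m².
For an isothermal sphere T⁴ = (1−a)S/(4σ) = 6.531×10⁹ K⁴.

T ≈ 284 K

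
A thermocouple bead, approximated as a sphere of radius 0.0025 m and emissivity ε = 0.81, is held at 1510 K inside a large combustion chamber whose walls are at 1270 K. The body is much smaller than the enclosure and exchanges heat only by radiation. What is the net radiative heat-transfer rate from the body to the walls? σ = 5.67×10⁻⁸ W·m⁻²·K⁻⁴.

P_net ≈ 9.37 W

For a small grey body in a large enclosure: P_net = εσA(T_body⁴ − T_wall⁴).
A = 4πr² = 7.854×10⁻⁵ m²; T_body⁴ − T_wall⁴ = 5.199×10¹² − 2.601×10¹² = 2.597×10¹² K⁴.
|P_net| = 0.81·5.67×10⁻⁸·7.854×10⁻⁵·2.597×10¹².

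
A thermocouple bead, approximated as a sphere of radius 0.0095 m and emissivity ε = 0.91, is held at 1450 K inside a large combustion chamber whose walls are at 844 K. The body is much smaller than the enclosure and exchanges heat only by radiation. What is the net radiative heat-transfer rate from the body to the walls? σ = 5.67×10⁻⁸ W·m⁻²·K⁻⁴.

For a small grey body in a large enclosure: P_net = εσA(T_body⁴ − T_wall⁴).
A = 4πr² = 0.001134 m²; T_body⁴ − T_wall⁴ = 4.421×10¹² − 5.074×10¹¹ = 3.913×10¹² K⁴.
|P_net| = 0.91·5.67×10⁻⁸·0.001134·3.913×10¹².

P_net ≈ 229 W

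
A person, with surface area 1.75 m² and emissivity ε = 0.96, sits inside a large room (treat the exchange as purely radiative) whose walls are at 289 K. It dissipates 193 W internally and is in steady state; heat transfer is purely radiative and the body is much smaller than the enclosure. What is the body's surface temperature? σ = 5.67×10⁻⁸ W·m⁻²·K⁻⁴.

For a small grey body in a large enclosure, net radiated power = εσA(T⁴ − T_w⁴).
Steady state: P = εσA(T⁴ − T_w⁴) with A = 1.75 m².
T⁴ = P/(εσA) + T_w⁴ = 193/(0.96·5.67×10⁻⁸·1.750) + (289)⁴
    = 2.026×10⁹ + 6.976×10⁹ = 9.002×10⁹ K⁴.

T ≈ 308 K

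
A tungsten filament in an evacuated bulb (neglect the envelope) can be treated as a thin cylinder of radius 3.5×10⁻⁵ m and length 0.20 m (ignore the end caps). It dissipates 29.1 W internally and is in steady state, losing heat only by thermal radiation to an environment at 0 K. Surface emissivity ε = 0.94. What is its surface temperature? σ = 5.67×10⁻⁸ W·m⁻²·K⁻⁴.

T ≈ 1880 K

Steady state: internal power = radiated power, P = εσA T⁴.
Radiating area A = 2πrL = 4.398×10⁻⁵ m².
T⁴ = P/(εσA) = 29.1/(0.94·5.67×10⁻⁸·4.398×10⁻⁵) = 1.241×10¹³ K⁴.
T = (1.241×10¹³)^(1/4).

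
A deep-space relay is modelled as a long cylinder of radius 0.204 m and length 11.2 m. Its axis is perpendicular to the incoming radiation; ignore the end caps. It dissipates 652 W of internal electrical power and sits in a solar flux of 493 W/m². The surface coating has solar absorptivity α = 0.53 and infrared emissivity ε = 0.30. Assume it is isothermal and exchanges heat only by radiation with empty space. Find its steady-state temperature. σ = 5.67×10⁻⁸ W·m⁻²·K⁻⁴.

T ≈ 295 K

At steady state, absorbed solar power + internal power = radiated power.
Absorbed: α·S·A_cross = 0.53·493·4.570 = 1194 W (cross-section 2rL).
Total input = 1194 + 652 = 1846 W.
Radiated: εσ·A_surf·T⁴ with A_surf = 2πrL = 14.36 m².
T⁴ = 1846/(0.30·5.67×10⁻⁸·14.36) = 7.560×10⁹ K⁴.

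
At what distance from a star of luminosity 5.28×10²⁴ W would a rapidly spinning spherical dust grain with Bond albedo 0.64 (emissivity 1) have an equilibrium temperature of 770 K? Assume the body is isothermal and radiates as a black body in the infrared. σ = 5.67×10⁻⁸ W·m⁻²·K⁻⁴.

d ≈ 1.38×10⁹ m

For an isothermal black-emitting sphere, (1−a)S·πr² = σ·4πr²·T⁴ ⇒ S = 4σT⁴/(1−a).
S = 4·5.67×10⁻⁸·(770)⁴/0.360 = 2.215×10⁵ W/m².
Flux falls as S = L/(4πd²), so d = √(L/(4πS)) = √(5.28×10²⁴/(4π·2.215×10⁵)).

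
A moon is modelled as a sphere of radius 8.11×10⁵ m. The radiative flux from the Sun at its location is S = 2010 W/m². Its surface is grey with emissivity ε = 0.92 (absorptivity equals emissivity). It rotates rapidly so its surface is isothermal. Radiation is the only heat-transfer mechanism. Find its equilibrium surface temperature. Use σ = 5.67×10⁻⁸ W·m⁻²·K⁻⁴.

T ≈ 307 K

At equilibrium, absorbed power = emitted power.
Absorbing cross-section = πr² = 2.066×10¹² m²; emitting surface = 4πr² = 8.265×10¹² m² (ratio 4).
εS·A_cross = εσ·A_surf·T⁴  ⇒  T⁴ = S/(4σ)   (ε cancels).
T⁴ = 2010/(4·5.67×10⁻⁸) = 8.862×10⁹ K⁴.
T = (8.862×10⁹)^(1/4).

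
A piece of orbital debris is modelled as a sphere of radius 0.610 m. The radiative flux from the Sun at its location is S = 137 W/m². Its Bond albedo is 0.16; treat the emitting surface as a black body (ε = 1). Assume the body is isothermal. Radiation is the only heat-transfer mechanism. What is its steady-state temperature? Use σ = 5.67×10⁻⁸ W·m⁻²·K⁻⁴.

At equilibrium, absorbed power = emitted power.
Absorbing cross-section = πr² = 1.169 m²; emitting surface = 4πr² = 4.676 m² (ratio 4).
(1−a)S·A_cross = εσ·A_surf·T⁴  ⇒  T⁴ = (1−a)S/(4σ).
T⁴ = 0.840·137/(4·5.67×10⁻⁸) = 5.074×10⁸ K⁴.
T = (5.074×10⁸)^(1/4).

T ≈ 150 K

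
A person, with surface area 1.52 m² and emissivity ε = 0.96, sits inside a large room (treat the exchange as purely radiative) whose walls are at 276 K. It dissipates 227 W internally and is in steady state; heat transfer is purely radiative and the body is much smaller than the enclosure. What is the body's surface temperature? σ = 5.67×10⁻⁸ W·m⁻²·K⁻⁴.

T ≈ 304 K

For a small grey body in a large enclosure, net radiated power = εσA(T⁴ − T_w⁴).
Steady state: P = εσA(T⁴ − T_w⁴) with A = 1.52 m².
T⁴ = P/(εσA) + T_w⁴ = 227/(0.96·5.67×10⁻⁸·1.520) + (276)⁴
    = 2.744×10⁹ + 5.803×10⁹ = 8.546×10⁹ K⁴.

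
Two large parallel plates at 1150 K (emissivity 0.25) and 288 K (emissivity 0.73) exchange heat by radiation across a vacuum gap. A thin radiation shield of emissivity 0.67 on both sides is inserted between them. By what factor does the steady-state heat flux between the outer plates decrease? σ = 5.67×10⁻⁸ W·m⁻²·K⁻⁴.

factor ≈ 1.45

Without shield: q₀ = σΔ(T⁴)/(1/ε₁+1/ε₂−1) with denominator 4.370.
With shield the two gaps are in series; the resistances add: (1/ε₁+1/ε_s−1)+(1/ε_s+1/ε₂−1) = 4.493+1.862 = 6.355.
Heat-flux ratio q₀/q = 6.355/4.370.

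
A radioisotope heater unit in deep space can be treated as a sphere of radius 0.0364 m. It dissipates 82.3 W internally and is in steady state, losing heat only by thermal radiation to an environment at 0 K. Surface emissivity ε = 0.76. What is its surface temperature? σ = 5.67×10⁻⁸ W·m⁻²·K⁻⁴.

Steady state: internal power = radiated power, P = εσA T⁴.
Radiating area A = 4πr² = 0.01665 m².
T⁴ = P/(εσA) = 82.3/(0.76·5.67×10⁻⁸·0.01665) = 1.147×10¹¹ K⁴.
T = (1.147×10¹¹)^(1/4).

T ≈ 582 K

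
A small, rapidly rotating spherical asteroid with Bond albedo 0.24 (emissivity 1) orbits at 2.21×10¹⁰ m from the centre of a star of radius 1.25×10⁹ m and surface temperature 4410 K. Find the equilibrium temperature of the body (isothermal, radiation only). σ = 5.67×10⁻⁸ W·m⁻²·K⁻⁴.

T ≈ 692 K

The star's surface emits σT_*⁴; at distance d the flux is S = σT_*⁴(R_*/d)².
S = 5.67×10⁻⁸·(4410)⁴·(1.25×10⁹/2.21×10¹⁰)² = 68610 W/m².
For an isothermal sphere T⁴ = (1−a)S/(4σ) = 2.299×10¹¹ K⁴.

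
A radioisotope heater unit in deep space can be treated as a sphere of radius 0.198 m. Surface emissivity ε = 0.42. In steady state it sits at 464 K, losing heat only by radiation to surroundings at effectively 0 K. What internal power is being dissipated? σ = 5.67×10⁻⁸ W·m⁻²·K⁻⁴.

P ≈ 544 W

Steady state: P = εσA T⁴.
A = 4πr² = 0.4927 m²; T⁴ = (464)⁴ = 4.635×10¹⁰ K⁴.
P = 0.42 × 5.67×10⁻⁸ × 0.4927 × 4.635×10¹⁰.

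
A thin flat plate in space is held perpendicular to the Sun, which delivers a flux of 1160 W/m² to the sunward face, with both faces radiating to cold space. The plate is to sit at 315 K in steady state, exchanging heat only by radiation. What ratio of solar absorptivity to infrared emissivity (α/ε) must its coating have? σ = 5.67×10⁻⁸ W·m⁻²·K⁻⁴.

Balance: αS·A = εσ·2A·T⁴ ⇒ α/ε = 2σT⁴/S.
α/ε = 2·5.67×10⁻⁸·(315)⁴/1160 = 2·5.67×10⁻⁸·9.846×10⁹/1160.

α/ε ≈ 0.962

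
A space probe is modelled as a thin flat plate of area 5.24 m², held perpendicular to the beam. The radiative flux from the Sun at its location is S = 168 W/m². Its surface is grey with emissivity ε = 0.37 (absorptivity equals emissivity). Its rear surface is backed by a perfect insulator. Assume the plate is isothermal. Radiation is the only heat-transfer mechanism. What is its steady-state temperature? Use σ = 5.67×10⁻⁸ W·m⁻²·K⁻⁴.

At equilibrium, absorbed power = emitted power.
Absorbing cross-section = A = 5.240 m²; emitting surface = A = 5.240 m² (ratio 1).
εS·A_cross = εσ·A_surf·T⁴  ⇒  T⁴ = S/(1σ)   (ε cancels).
T⁴ = 168/(1·5.67×10⁻⁸) = 2.963×10⁹ K⁴.
T = (2.963×10⁹)^(1/4).

T ≈ 233 K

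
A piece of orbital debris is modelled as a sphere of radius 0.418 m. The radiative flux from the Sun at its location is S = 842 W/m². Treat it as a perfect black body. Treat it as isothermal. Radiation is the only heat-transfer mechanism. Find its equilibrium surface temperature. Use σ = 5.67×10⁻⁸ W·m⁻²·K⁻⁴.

At equilibrium, absorbed power = emitted power.
Absorbing cross-section = πr² = 0.5489 m²; emitting surface = 4πr² = 2.196 m² (ratio 4).
S·A_cross = εσ·A_surf·T⁴  ⇒  T⁴ = S/(4σ).
T⁴ = 1.00·842/(4·5.67×10⁻⁸) = 3.713×10⁹ K⁴.
T = (3.713×10⁹)^(1/4).

T ≈ 247 K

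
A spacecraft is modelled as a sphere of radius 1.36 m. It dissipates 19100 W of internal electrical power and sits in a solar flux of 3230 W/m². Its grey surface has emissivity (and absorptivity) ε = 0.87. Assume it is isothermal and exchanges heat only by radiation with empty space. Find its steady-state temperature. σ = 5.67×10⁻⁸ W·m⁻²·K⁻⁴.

T ≈ 419 K

At steady state, absorbed solar power + internal power = radiated power.
Absorbed: α·S·A_cross = 0.87·3230·5.811 = 16330 W (cross-section πr²).
Total input = 16330 + 19100 = 35430 W.
Radiated: εσ·A_surf·T⁴ with A_surf = 4πr² = 23.24 m².
T⁴ = 35430/(0.87·5.67×10⁻⁸·23.24) = 3.090×10¹⁰ K⁴.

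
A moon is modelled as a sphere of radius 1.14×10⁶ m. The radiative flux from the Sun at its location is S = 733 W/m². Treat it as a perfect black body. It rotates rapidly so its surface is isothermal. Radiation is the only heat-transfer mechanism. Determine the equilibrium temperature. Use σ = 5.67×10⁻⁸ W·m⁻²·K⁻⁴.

At equilibrium, absorbed power = emitted power.
Absorbing cross-section = πr² = 4.083×10¹² m²; emitting surface = 4πr² = 1.633×10¹³ m² (ratio 4).
S·A_cross = εσ·A_surf·T⁴  ⇒  T⁴ = S/(4σ).
T⁴ = 1.00·733/(4·5.67×10⁻⁸) = 3.232×10⁹ K⁴.
T = (3.232×10⁹)^(1/4).

T ≈ 238 K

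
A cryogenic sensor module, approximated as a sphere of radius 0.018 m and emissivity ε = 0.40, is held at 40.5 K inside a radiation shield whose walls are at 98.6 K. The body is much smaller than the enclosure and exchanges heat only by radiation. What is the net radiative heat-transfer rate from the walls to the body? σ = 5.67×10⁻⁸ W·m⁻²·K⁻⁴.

P_net ≈ 0.00848 W

For a small grey body in a large enclosure: P_net = εσA(T_body⁴ − T_wall⁴).
A = 4πr² = 0.004072 m²; T_body⁴ − T_wall⁴ = 2.690×10⁶ − 9.452×10⁷ = -9.183×10⁷ K⁴.
|P_net| = 0.40·5.67×10⁻⁸·0.004072·9.183×10⁷.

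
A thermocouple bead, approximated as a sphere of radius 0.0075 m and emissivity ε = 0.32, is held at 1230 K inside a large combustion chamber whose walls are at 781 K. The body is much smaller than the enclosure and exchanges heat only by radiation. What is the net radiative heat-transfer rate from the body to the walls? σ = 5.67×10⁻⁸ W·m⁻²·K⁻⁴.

For a small grey body in a large enclosure: P_net = εσA(T_body⁴ − T_wall⁴).
A = 4πr² = 7.069×10⁻⁴ m²; T_body⁴ − T_wall⁴ = 2.289×10¹² − 3.721×10¹¹ = 1.917×10¹² K⁴.
|P_net| = 0.32·5.67×10⁻⁸·7.069×10⁻⁴·1.917×10¹².

P_net ≈ 24.6 W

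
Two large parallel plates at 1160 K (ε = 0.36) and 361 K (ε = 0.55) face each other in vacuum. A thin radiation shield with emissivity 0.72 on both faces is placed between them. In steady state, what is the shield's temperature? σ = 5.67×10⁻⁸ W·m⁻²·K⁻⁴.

T_s ≈ 932 K

In steady state the net flux on the hot side equals that on the cold side.
σ(T₁⁴−T_s⁴)/D₁ = σ(T_s⁴−T₂⁴)/D₂, with D₁ = 1/ε₁+1/ε_s−1 = 3.167, D₂ = 1/ε_s+1/ε₂−1 = 2.207.
Solve for T_s⁴: T_s⁴ = (D₂·T₁⁴ + D₁·T₂⁴)/(D₁+D₂) = 7.537×10¹¹ K⁴.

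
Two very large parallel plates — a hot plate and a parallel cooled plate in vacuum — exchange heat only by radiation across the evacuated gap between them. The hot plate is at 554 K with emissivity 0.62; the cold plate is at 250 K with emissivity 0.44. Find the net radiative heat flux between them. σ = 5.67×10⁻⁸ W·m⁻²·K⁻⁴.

q ≈ 1770 W/m²

For two infinite grey parallel plates, q = σ(T₁⁴ − T₂⁴)/(1/ε₁ + 1/ε₂ − 1).
T₁⁴ − T₂⁴ = 9.420×10¹⁰ − 3.906×10⁹ = 9.029×10¹⁰ K⁴.
1/ε₁ + 1/ε₂ − 1 = 1.613 + 2.273 − 1 = 2.886.
q = 5.67×10⁻⁸ × 9.029×10¹⁰ / 2.886.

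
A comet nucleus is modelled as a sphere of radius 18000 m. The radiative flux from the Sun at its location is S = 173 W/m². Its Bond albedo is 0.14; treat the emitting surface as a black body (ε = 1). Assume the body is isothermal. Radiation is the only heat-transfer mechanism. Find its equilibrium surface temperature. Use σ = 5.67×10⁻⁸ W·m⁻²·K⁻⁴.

At equilibrium, absorbed power = emitted power.
Absorbing cross-section = πr² = 1.018×10⁹ m²; emitting surface = 4πr² = 4.072×10⁹ m² (ratio 4).
(1−a)S·A_cross = εσ·A_surf·T⁴  ⇒  T⁴ = (1−a)S/(4σ).
T⁴ = 0.860·173/(4·5.67×10⁻⁸) = 6.560×10⁸ K⁴.
T = (6.560×10⁸)^(1/4).

T ≈ 160 K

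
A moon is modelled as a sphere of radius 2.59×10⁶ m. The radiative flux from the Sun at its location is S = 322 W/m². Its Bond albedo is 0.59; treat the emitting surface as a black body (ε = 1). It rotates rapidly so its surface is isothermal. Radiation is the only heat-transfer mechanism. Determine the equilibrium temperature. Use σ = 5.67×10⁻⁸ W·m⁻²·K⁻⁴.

At equilibrium, absorbed power = emitted power.
Absorbing cross-section = πr² = 2.107×10¹³ m²; emitting surface = 4πr² = 8.430×10¹³ m² (ratio 4).
(1−a)S·A_cross = εσ·A_surf·T⁴  ⇒  T⁴ = (1−a)S/(4σ).
T⁴ = 0.410·322/(4·5.67×10⁻⁸) = 5.821×10⁸ K⁴.
T = (5.821×10⁸)^(1/4).

T ≈ 155 K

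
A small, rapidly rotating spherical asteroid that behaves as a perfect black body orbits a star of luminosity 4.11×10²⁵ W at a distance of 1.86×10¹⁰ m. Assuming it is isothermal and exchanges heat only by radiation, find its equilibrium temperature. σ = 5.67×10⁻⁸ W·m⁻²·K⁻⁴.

First find the stellar flux at distance d: S = L/(4πd²) = 4.11×10²⁵/(4π·(1.86×10¹⁰)²) = 9454 W/m².
For an isothermal sphere, absorbed (1−a)S·πr² = emitted σ·4πr²·T⁴, so T⁴ = (1−a)S/(4σ).
T⁴ = 1.00·9454/(4·5.67×10⁻⁸) = 4.168×10¹⁰ K⁴.

T ≈ 452 K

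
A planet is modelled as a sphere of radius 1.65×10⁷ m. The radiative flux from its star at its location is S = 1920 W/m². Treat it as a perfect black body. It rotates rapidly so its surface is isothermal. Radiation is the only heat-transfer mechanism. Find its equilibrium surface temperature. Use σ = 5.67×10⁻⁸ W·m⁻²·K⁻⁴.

T ≈ 303 K

At equilibrium, absorbed power = emitted power.
Absorbing cross-section = πr² = 8.553×10¹⁴ m²; emitting surface = 4πr² = 3.421×10¹⁵ m² (ratio 4).
S·A_cross = εσ·A_surf·T⁴  ⇒  T⁴ = S/(4σ).
T⁴ = 1.00·1920/(4·5.67×10⁻⁸) = 8.466×10⁹ K⁴.
T = (8.466×10⁹)^(1/4).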